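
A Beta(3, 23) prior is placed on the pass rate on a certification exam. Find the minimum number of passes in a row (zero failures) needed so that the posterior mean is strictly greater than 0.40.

After k passes and 0 failures the posterior is Beta(3+k, 23), with mean (3+k)/(3+23+k).
Set (3+k)/(26+k) > 0.40 and solve: k > (0.40·26 − 3)/(1 − 0.40) = 12.333.
The smallest integer exceeding 12.333 is 13, and checking k=13: (16)/(39) = 0.4103 > 0.40.

k = 13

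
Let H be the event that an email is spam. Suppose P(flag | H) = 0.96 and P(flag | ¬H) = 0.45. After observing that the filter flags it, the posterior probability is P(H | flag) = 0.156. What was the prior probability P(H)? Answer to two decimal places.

In odds form, posterior odds = prior odds × likelihood ratio, so prior odds = posterior odds ÷ LR.
Posterior odds = 0.156/(1−0.156) = 0.1848. LR = 0.96/0.45 = 2.1333.
Prior odds = 0.1848/2.1333 = 0.0866, so P(H) = 0.0866/(1+0.0866) ≈ 0.08.

P(H) = 0.08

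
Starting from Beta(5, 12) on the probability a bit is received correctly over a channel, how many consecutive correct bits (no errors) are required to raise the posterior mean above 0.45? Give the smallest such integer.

k = 5

After k correct bits and 0 errors the posterior is Beta(5+k, 12), with mean (5+k)/(5+12+k).
Set (5+k)/(17+k) > 0.45 and solve: k > (0.45·17 − 5)/(1 − 0.45) = 4.818.
The smallest integer exceeding 4.818 is 5, and checking k=5: (10)/(22) = 0.4545 > 0.45.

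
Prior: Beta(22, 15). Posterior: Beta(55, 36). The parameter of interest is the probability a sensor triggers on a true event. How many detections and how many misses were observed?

33 detections and 21 misses

Beta is conjugate to the binomial likelihood: posterior = Beta(α+s, β+f).
Match parameters: s=55−22=33, f=36−15=21.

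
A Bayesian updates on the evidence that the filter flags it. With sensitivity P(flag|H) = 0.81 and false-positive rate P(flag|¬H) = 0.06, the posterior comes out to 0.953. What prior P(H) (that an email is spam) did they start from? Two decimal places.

Bayes' rule in odds form gives O(H|E) = O(H)·[P(E|H)/P(E|¬H)], hence O(H) = O(H|E)/LR.
Posterior odds = 0.953/(1−0.953) = 20.2766. LR = 0.81/0.06 = 13.5000.
Prior odds = 20.2766/13.5000 = 1.5020, so P(H) = 1.5020/(1+1.5020) ≈ 0.60.

P(H) = 0.60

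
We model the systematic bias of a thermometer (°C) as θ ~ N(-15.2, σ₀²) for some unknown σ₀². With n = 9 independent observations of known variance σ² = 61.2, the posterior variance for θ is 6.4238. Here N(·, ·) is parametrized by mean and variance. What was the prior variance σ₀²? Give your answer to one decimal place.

σ₀² = 116.1

Posterior precision equals prior precision plus data precision: 1/σ_n² = 1/σ₀² + n/σ².
So 1/σ₀² = 1/6.4238 − 9/61.2 = 0.155671 − 0.147059 = 0.008612.
Hence σ₀² = 1/0.008612 ≈ 116.1.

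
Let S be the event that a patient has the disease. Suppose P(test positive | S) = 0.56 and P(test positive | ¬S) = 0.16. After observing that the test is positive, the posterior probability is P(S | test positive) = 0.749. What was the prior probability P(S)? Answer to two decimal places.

In odds form, posterior odds = prior odds × likelihood ratio, so prior odds = posterior odds ÷ LR.
Posterior odds = 0.749/(1−0.749) = 2.9841. LR = 0.56/0.16 = 3.5000.
Prior odds = 2.9841/3.5000 = 0.8526, so P(S) = 0.8526/(1+0.8526) ≈ 0.46.

P(S) = 0.46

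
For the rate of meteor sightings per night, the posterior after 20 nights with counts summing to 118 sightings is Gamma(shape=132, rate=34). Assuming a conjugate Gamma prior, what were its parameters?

Gamma(shape=14, rate=14)

A Gamma(α, β) prior (rate parametrization) on a Poisson rate with n observations summing to S gives posterior Gamma(α+S, β+n).
So α = 132 − 118 = 14 and β = 34 − 20 = 14.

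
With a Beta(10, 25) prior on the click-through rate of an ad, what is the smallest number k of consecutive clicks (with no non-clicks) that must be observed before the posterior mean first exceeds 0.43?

After k clicks and 0 non-clicks the posterior is Beta(10+k, 25), with mean (10+k)/(10+25+k).
Set (10+k)/(35+k) > 0.43 and solve: k > (0.43·35 − 10)/(1 − 0.43) = 8.860.
The smallest integer exceeding 8.860 is 9.

k = 9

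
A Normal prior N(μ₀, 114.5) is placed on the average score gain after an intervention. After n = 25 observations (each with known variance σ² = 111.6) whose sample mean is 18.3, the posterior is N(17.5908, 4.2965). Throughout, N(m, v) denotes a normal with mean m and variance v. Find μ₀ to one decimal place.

μ₀ = -0.6

With known observation variance, the Normal–Normal posterior has precision τ_n = τ₀ + n/σ² and mean μ_n = (τ₀μ₀ + (n/σ²)x̄)/τ_n.
Here τ₀ = 1/114.5 = 0.008734 and τ_data = 25/111.6 = 0.224014, so τ_n = 0.232748.
Rearranging for μ₀: μ₀ = (μ_n·τ_n − τ_data·x̄)/τ₀ = (17.5908·0.232748 − 0.224014·18.3) / 0.008734 = -0.005233/0.008734 ≈ -0.6.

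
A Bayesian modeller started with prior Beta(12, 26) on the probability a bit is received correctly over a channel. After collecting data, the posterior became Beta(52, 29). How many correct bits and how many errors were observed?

40 correct bits and 3 errors

Beta is conjugate to the binomial likelihood: posterior = Beta(α+s, β+f).
Match parameters: s=52−12=40, f=29−26=3.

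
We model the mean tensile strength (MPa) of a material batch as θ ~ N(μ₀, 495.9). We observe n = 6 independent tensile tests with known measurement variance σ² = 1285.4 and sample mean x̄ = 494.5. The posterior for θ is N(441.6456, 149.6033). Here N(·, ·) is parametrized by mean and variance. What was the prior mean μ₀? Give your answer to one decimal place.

μ₀ = 319.3

The posterior mean is a precision-weighted average: μ_n = (τ₀μ₀ + τ_data·x̄)/(τ₀+τ_data), with τ₀=1/σ₀² and τ_data=n/σ².
Here τ₀ = 1/495.9 = 0.002017 and τ_data = 6/1285.4 = 0.004668, so τ_n = 0.006685.
Rearranging for μ₀: μ₀ = (μ_n·τ_n − τ_data·x̄)/τ₀ = (441.6456·0.006685 − 0.004668·494.5) / 0.002017 = 0.644075/0.002017 ≈ 319.3.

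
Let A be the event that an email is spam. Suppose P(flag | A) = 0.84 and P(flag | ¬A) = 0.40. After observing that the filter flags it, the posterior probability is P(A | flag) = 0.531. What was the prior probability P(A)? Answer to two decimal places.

Bayes' rule in odds form gives O(A|E) = O(A)·[P(E|A)/P(E|¬A)], hence O(A) = O(A|E)/LR.
Posterior odds = 0.531/(1−0.531) = 1.1322. LR = 0.84/0.40 = 2.1000.
Prior odds = 1.1322/2.1000 = 0.5391, so P(A) = 0.5391/(1+0.5391) ≈ 0.35.

P(A) = 0.35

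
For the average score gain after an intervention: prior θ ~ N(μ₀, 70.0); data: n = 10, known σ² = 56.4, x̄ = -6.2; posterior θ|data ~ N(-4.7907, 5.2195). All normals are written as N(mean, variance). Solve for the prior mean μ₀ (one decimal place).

The posterior mean is a precision-weighted average: μ_n = (τ₀μ₀ + τ_data·x̄)/(τ₀+τ_data), with τ₀=1/σ₀² and τ_data=n/σ².
Here τ₀ = 1/70.0 = 0.014286 and τ_data = 10/56.4 = 0.177305, so τ_n = 0.191591.
Rearranging for μ₀: μ₀ = (μ_n·τ_n − τ_data·x̄)/τ₀ = (-4.7907·0.191591 − 0.177305·-6.2) / 0.014286 = 0.181436/0.014286 ≈ 12.7.

μ₀ = 12.7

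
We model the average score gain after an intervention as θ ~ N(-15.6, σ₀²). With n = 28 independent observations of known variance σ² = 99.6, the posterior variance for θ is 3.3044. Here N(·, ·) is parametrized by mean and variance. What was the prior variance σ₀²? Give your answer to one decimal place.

Posterior precision equals prior precision plus data precision: 1/σ_n² = 1/σ₀² + n/σ².
So 1/σ₀² = 1/3.3044 − 28/99.6 = 0.302627 − 0.281124 = 0.021503.
Hence σ₀² = 1/0.021503 ≈ 46.5.

σ₀² = 46.5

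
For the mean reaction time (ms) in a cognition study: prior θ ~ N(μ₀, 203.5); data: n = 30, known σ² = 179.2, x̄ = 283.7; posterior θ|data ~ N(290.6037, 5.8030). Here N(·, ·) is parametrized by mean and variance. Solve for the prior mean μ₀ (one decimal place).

With known observation variance, the Normal–Normal posterior has precision τ_n = τ₀ + n/σ² and mean μ_n = (τ₀μ₀ + (n/σ²)x̄)/τ_n.
Here τ₀ = 1/203.5 = 0.004914 and τ_data = 30/179.2 = 0.167411, so τ_n = 0.172325.
Rearranging for μ₀: μ₀ = (μ_n·τ_n − τ_data·x̄)/τ₀ = (290.6037·0.172325 − 0.167411·283.7) / 0.004914 = 2.583782/0.004914 ≈ 525.8.

μ₀ = 525.8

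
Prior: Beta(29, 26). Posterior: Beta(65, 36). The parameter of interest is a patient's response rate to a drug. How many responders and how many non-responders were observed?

36 responders and 10 non-responders

Under Beta–binomial conjugacy the posterior parameters are (a+s, b+f).
So s = 65 − 29 = 36 and f = 36 − 26 = 10.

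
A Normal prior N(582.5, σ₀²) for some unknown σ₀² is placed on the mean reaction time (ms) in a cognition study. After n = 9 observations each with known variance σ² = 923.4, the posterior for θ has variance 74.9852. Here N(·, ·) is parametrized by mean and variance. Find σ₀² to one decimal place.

σ₀² = 278.6

Posterior precision equals prior precision plus data precision: 1/σ_n² = 1/σ₀² + n/σ².
So 1/σ₀² = 1/74.9852 − 9/923.4 = 0.013336 − 0.009747 = 0.003589.
Hence σ₀² = 1/0.003589 ≈ 278.6.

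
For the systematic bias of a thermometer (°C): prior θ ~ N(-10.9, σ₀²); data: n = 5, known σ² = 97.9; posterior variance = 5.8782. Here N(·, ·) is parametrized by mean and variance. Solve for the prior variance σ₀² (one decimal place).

For the Normal–Normal model with known σ², precisions add: τ_n = τ₀ + n/σ².
So 1/σ₀² = 1/5.8782 − 5/97.9 = 0.170120 − 0.051073 = 0.119047.
Hence σ₀² = 1/0.119047 ≈ 8.4.

σ₀² = 8.4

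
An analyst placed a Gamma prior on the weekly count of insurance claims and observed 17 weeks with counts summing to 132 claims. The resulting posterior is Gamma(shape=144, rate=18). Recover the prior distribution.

Gamma(shape=12, rate=1)

A Gamma(α, β) prior (rate parametrization) on a Poisson rate with n observations summing to S gives posterior Gamma(α+S, β+n).
So α = 144 − 132 = 12 and β = 18 − 17 = 1.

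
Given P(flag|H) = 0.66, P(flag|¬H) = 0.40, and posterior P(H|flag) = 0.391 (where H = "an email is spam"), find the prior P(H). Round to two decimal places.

In odds form, posterior odds = prior odds × likelihood ratio, so prior odds = posterior odds ÷ LR.
Posterior odds = 0.391/(1−0.391) = 0.6420. LR = 0.66/0.40 = 1.6500.
Prior odds = 0.6420/1.6500 = 0.3891, so P(H) = 0.3891/(1+0.3891) ≈ 0.28.

P(H) = 0.28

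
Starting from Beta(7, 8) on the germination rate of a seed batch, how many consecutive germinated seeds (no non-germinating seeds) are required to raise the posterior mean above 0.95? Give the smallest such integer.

k = 146

After k germinated seeds and 0 non-germinating seeds the posterior is Beta(7+k, 8), with mean (7+k)/(7+8+k).
Set (7+k)/(15+k) > 0.95 and solve: k > (0.95·15 − 7)/(1 − 0.95) = 145.000.
The smallest integer exceeding 145.000 is 146, and checking k=146: (153)/(161) = 0.9503 > 0.95.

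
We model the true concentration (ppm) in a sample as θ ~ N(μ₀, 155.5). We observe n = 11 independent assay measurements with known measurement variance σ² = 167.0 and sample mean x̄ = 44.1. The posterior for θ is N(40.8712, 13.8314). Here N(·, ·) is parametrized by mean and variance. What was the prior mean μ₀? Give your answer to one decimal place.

μ₀ = 7.8

The posterior mean is a precision-weighted average: μ_n = (τ₀μ₀ + τ_data·x̄)/(τ₀+τ_data), with τ₀=1/σ₀² and τ_data=n/σ².
Here τ₀ = 1/155.5 = 0.006431 and τ_data = 11/167.0 = 0.065868, so τ_n = 0.072299.
Rearranging for μ₀: μ₀ = (μ_n·τ_n − τ_data·x̄)/τ₀ = (40.8712·0.072299 − 0.065868·44.1) / 0.006431 = 0.050168/0.006431 ≈ 7.8.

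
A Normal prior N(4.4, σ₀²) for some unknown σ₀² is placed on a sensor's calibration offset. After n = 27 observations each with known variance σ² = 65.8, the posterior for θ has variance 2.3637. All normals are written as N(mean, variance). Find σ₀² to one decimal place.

Posterior precision equals prior precision plus data precision: 1/σ_n² = 1/σ₀² + n/σ².
So 1/σ₀² = 1/2.3637 − 27/65.8 = 0.423066 − 0.410334 = 0.012732.
Hence σ₀² = 1/0.012732 ≈ 78.5.

σ₀² = 78.5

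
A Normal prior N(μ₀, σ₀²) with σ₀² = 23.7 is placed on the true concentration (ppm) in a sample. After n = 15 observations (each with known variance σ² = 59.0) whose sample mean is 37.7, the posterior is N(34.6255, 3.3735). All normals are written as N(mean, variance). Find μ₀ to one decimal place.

With known observation variance, the Normal–Normal posterior has precision τ_n = τ₀ + n/σ² and mean μ_n = (τ₀μ₀ + (n/σ²)x̄)/τ_n.
Here τ₀ = 1/23.7 = 0.042194 and τ_data = 15/59.0 = 0.254237, so τ_n = 0.296431.
Rearranging for μ₀: μ₀ = (μ_n·τ_n − τ_data·x̄)/τ₀ = (34.6255·0.296431 − 0.254237·37.7) / 0.042194 = 0.679337/0.042194 ≈ 16.1.

μ₀ = 16.1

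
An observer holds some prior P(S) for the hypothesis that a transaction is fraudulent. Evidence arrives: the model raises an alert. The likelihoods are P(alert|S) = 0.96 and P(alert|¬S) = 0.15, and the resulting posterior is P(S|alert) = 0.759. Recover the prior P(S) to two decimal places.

P(S) = 0.33

In odds form, posterior odds = prior odds × likelihood ratio, so prior odds = posterior odds ÷ LR.
Posterior odds = 0.759/(1−0.759) = 3.1494. LR = 0.96/0.15 = 6.4000.
Prior odds = 3.1494/6.4000 = 0.4921, so P(S) = 0.4921/(1+0.4921) ≈ 0.33.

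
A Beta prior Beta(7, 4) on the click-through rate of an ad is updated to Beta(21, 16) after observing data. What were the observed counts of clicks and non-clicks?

14 clicks and 12 non-clicks

Beta is conjugate to the binomial likelihood: posterior = Beta(α+s, β+f).
So s = 21 − 7 = 14 and f = 16 − 4 = 12.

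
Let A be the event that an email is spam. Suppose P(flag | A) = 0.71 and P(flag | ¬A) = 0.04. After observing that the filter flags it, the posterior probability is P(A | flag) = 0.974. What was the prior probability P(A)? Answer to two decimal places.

P(A) = 0.68

Bayes' rule in odds form gives O(A|E) = O(A)·[P(E|A)/P(E|¬A)], hence O(A) = O(A|E)/LR.
Posterior odds = 0.974/(1−0.974) = 37.4615. LR = 0.71/0.04 = 17.7500.
Prior odds = 37.4615/17.7500 = 2.1105, so P(A) = 2.1105/(1+2.1105) ≈ 0.68.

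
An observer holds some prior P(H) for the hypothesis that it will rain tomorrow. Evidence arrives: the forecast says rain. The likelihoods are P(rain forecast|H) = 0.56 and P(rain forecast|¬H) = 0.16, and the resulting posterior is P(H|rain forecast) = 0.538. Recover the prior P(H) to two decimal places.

In odds form, posterior odds = prior odds × likelihood ratio, so prior odds = posterior odds ÷ LR.
Posterior odds = 0.538/(1−0.538) = 1.1645. LR = 0.56/0.16 = 3.5000.
Prior odds = 1.1645/3.5000 = 0.3327, so P(H) = 0.3327/(1+0.3327) ≈ 0.25.

P(H) = 0.25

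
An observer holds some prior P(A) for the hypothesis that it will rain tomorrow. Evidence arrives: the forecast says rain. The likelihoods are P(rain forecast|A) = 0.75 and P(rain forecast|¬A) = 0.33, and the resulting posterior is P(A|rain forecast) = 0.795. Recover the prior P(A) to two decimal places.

P(A) = 0.63

Bayes' rule in odds form gives O(A|E) = O(A)·[P(E|A)/P(E|¬A)], hence O(A) = O(A|E)/LR.
Posterior odds = 0.795/(1−0.795) = 3.8780. LR = 0.75/0.33 = 2.2727.
Prior odds = 3.8780/2.2727 = 1.7063, so P(A) = 1.7063/(1+1.7063) ≈ 0.63.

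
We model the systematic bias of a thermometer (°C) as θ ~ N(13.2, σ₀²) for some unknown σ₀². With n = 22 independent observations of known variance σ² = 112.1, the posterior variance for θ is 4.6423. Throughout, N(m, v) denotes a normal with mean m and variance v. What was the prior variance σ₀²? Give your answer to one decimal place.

σ₀² = 52.2

For the Normal–Normal model with known σ², precisions add: τ_n = τ₀ + n/σ².
So 1/σ₀² = 1/4.6423 − 22/112.1 = 0.215410 − 0.196253 = 0.019157.
Hence σ₀² = 1/0.019157 ≈ 52.2.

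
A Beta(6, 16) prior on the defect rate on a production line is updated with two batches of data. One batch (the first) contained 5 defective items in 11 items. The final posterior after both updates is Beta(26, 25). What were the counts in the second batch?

Because Beta–binomial updating is additive in the counts, the combined data contributed (α_post−α_prior, β_post−β_prior) successes and failures.
Total across both batches: 26−6=20 defective items, 25−16=9 good items.
Subtract the first batch: 20−5=15 defective items and 9−6=3 good items.

15 defective items and 3 good items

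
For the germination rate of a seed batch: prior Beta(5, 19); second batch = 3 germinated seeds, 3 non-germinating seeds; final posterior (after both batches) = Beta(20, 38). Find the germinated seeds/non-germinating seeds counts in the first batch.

12 germinated seeds and 16 non-germinating seeds

Sequential conjugate updates are equivalent to a single update on the pooled data, so total successes = posterior α − prior α and total failures = posterior β − prior β.
Total across both batches: 20−5=15 germinated seeds, 38−19=19 non-germinating seeds.
Subtract the second batch: 15−3=12 germinated seeds and 19−3=16 non-germinating seeds.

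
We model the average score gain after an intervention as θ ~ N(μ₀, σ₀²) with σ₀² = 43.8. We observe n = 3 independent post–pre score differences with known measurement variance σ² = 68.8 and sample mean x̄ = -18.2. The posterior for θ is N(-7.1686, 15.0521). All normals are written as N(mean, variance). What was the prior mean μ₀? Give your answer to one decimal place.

The posterior mean is a precision-weighted average: μ_n = (τ₀μ₀ + τ_data·x̄)/(τ₀+τ_data), with τ₀=1/σ₀² and τ_data=n/σ².
Here τ₀ = 1/43.8 = 0.022831 and τ_data = 3/68.8 = 0.043605, so τ_n = 0.066436.
Rearranging for μ₀: μ₀ = (μ_n·τ_n − τ_data·x̄)/τ₀ = (-7.1686·0.066436 − 0.043605·-18.2) / 0.022831 = 0.317358/0.022831 ≈ 13.9.

μ₀ = 13.9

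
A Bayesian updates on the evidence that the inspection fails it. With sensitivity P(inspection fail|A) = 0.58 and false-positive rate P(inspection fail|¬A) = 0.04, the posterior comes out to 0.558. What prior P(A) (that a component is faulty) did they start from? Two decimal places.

P(A) = 0.08

Bayes' rule in odds form gives O(A|E) = O(A)·[P(E|A)/P(E|¬A)], hence O(A) = O(A|E)/LR.
Posterior odds = 0.558/(1−0.558) = 1.2624. LR = 0.58/0.04 = 14.5000.
Prior odds = 1.2624/14.5000 = 0.0871, so P(A) = 0.0871/(1+0.0871) ≈ 0.08.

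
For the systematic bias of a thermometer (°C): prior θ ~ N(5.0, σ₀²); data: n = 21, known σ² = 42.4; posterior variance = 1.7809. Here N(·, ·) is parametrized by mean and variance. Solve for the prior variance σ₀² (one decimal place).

Posterior precision equals prior precision plus data precision: 1/σ_n² = 1/σ₀² + n/σ².
So 1/σ₀² = 1/1.7809 − 21/42.4 = 0.561514 − 0.495283 = 0.066231.
Hence σ₀² = 1/0.066231 ≈ 15.1.

σ₀² = 15.1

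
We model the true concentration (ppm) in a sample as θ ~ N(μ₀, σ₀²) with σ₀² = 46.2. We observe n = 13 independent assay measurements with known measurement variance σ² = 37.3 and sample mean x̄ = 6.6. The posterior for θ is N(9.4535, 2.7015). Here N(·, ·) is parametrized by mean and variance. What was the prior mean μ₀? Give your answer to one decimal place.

With known observation variance, the Normal–Normal posterior has precision τ_n = τ₀ + n/σ² and mean μ_n = (τ₀μ₀ + (n/σ²)x̄)/τ_n.
Here τ₀ = 1/46.2 = 0.021645 and τ_data = 13/37.3 = 0.348525, so τ_n = 0.370170.
Rearranging for μ₀: μ₀ = (μ_n·τ_n − τ_data·x̄)/τ₀ = (9.4535·0.370170 − 0.348525·6.6) / 0.021645 = 1.199137/0.021645 ≈ 55.4.

μ₀ = 55.4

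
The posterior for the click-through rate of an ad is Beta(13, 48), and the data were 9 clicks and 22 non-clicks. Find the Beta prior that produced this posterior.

Under Beta–binomial conjugacy the posterior parameters are (α+s, β+f).
Subtract the data counts: 13−9=4, 48−22=26.

Beta(4, 26)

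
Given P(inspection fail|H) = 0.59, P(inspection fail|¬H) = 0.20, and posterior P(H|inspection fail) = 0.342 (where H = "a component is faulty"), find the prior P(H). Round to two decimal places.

In odds form, posterior odds = prior odds × likelihood ratio, so prior odds = posterior odds ÷ LR.
Posterior odds = 0.342/(1−0.342) = 0.5198. LR = 0.59/0.20 = 2.9500.
Prior odds = 0.5198/2.9500 = 0.1762, so P(H) = 0.1762/(1+0.1762) ≈ 0.15.

P(H) = 0.15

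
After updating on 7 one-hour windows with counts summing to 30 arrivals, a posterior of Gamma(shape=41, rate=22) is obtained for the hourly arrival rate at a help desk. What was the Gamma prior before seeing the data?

A Gamma(α, β) prior (rate parametrization) on a Poisson rate with n observations summing to S gives posterior Gamma(α+S, β+n).
So α = 41 − 30 = 11 and β = 22 − 7 = 15.

Gamma(shape=11, rate=15)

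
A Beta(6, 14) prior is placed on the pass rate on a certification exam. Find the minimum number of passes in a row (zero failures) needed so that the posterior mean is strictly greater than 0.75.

After k passes and 0 failures the posterior is Beta(6+k, 14), with mean (6+k)/(6+14+k).
Set (6+k)/(20+k) > 0.75 and solve: k > (0.75·20 − 6)/(1 − 0.75) = 36.000.
The smallest integer exceeding 36.000 is 37, and checking k=37: (43)/(57) = 0.7544 > 0.75.

k = 37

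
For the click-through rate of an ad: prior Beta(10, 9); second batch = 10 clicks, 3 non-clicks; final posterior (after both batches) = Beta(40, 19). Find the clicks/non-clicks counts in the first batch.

20 clicks and 7 non-clicks

Because Beta–binomial updating is additive in the counts, the combined data contributed (α_post−α_prior, β_post−β_prior) successes and failures.
Total across both batches: 40−10=30 clicks, 19−9=10 non-clicks.
Subtract the second batch: 30−10=20 clicks and 10−3=7 non-clicks.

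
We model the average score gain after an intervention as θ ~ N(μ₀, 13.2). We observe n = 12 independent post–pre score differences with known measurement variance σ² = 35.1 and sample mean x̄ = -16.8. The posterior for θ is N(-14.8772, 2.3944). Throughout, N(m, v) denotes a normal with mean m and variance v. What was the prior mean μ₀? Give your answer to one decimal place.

μ₀ = -6.2

With known observation variance, the Normal–Normal posterior has precision τ_n = τ₀ + n/σ² and mean μ_n = (τ₀μ₀ + (n/σ²)x̄)/τ_n.
Here τ₀ = 1/13.2 = 0.075758 and τ_data = 12/35.1 = 0.341880, so τ_n = 0.417638.
Rearranging for μ₀: μ₀ = (μ_n·τ_n − τ_data·x̄)/τ₀ = (-14.8772·0.417638 − 0.341880·-16.8) / 0.075758 = -0.469700/0.075758 ≈ -6.2.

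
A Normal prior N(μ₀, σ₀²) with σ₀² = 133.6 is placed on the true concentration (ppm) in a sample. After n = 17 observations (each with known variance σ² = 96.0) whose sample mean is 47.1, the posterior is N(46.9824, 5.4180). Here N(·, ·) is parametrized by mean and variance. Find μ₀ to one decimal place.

With known observation variance, the Normal–Normal posterior has precision τ_n = τ₀ + n/σ² and mean μ_n = (τ₀μ₀ + (n/σ²)x̄)/τ_n.
Here τ₀ = 1/133.6 = 0.007485 and τ_data = 17/96.0 = 0.177083, so τ_n = 0.184568.
Rearranging for μ₀: μ₀ = (μ_n·τ_n − τ_data·x̄)/τ₀ = (46.9824·0.184568 − 0.177083·47.1) / 0.007485 = 0.330838/0.007485 ≈ 44.2.

μ₀ = 44.2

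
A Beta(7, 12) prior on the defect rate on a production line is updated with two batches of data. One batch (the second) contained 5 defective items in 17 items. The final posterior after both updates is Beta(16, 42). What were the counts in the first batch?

4 defective items and 18 good items

Sequential conjugate updates are equivalent to a single update on the pooled data, so total successes = posterior α − prior α and total failures = posterior β − prior β.
Total across both batches: 16−7=9 defective items, 42−12=30 good items.
Subtract the second batch: 9−5=4 defective items and 30−12=18 good items.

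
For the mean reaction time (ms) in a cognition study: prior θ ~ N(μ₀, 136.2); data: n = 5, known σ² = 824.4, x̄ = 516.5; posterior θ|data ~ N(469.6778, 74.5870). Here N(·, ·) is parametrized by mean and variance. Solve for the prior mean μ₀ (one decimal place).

The posterior mean is a precision-weighted average: μ_n = (τ₀μ₀ + τ_data·x̄)/(τ₀+τ_data), with τ₀=1/σ₀² and τ_data=n/σ².
Here τ₀ = 1/136.2 = 0.007342 and τ_data = 5/824.4 = 0.006065, so τ_n = 0.013407.
Rearranging for μ₀: μ₀ = (μ_n·τ_n − τ_data·x̄)/τ₀ = (469.6778·0.013407 − 0.006065·516.5) / 0.007342 = 3.164398/0.007342 ≈ 431.0.

μ₀ = 431.0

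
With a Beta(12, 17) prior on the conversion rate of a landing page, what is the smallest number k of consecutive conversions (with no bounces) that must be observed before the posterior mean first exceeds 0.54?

After k conversions and 0 bounces the posterior is Beta(12+k, 17), with mean (12+k)/(12+17+k).
Set (12+k)/(29+k) > 0.54 and solve: k > (0.54·29 − 12)/(1 − 0.54) = 7.957.
The smallest integer exceeding 7.957 is 8, and checking k=8: (20)/(37) = 0.5405 > 0.54.

k = 8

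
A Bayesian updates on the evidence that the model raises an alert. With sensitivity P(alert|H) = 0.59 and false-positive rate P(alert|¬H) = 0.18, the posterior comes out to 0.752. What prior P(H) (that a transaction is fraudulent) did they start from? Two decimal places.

P(H) = 0.48

Bayes' rule in odds form gives O(H|E) = O(H)·[P(E|H)/P(E|¬H)], hence O(H) = O(H|E)/LR.
Posterior odds = 0.752/(1−0.752) = 3.0323. LR = 0.59/0.18 = 3.2778.
Prior odds = 3.0323/3.2778 = 0.9251, so P(H) = 0.9251/(1+0.9251) ≈ 0.48.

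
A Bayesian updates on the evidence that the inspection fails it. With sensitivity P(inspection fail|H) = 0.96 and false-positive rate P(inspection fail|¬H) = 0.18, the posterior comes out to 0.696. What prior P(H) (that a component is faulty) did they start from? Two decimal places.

P(H) = 0.30

Bayes' rule in odds form gives O(H|E) = O(H)·[P(E|H)/P(E|¬H)], hence O(H) = O(H|E)/LR.
Posterior odds = 0.696/(1−0.696) = 2.2895. LR = 0.96/0.18 = 5.3333.
Prior odds = 2.2895/5.3333 = 0.4293, so P(H) = 0.4293/(1+0.4293) ≈ 0.30.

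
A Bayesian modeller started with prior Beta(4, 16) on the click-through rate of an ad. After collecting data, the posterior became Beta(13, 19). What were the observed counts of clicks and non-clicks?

9 clicks and 3 non-clicks

A Beta(a, b) prior with s successes and f failures in binomial data gives a Beta(a+s, b+f) posterior.
Match parameters: s=13−4=9, f=19−16=3.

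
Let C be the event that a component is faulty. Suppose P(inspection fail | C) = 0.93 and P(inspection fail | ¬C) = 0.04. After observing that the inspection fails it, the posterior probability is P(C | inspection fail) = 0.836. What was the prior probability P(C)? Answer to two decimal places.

In odds form, posterior odds = prior odds × likelihood ratio, so prior odds = posterior odds ÷ LR.
Posterior odds = 0.836/(1−0.836) = 5.0976. LR = 0.93/0.04 = 23.2500.
Prior odds = 5.0976/23.2500 = 0.2193, so P(C) = 0.2193/(1+0.2193) ≈ 0.18.

P(C) = 0.18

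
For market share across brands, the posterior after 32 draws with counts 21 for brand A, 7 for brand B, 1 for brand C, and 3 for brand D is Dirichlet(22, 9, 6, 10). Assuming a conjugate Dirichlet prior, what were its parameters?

For a Dirichlet(α) prior with multinomial counts c, the posterior is Dirichlet(α + c) componentwise.
Subtract each count from the matching posterior parameter: 22−21=1, 9−7=2, 6−1=5, 10−3=7.

Dirichlet(1, 2, 5, 7)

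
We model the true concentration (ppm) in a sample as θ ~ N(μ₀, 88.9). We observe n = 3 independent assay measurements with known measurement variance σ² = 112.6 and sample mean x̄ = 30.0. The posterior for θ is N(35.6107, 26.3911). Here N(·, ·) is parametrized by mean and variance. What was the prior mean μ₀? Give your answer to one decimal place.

μ₀ = 48.9

With known observation variance, the Normal–Normal posterior has precision τ_n = τ₀ + n/σ² and mean μ_n = (τ₀μ₀ + (n/σ²)x̄)/τ_n.
Here τ₀ = 1/88.9 = 0.011249 and τ_data = 3/112.6 = 0.026643, so τ_n = 0.037892.
Rearranging for μ₀: μ₀ = (μ_n·τ_n − τ_data·x̄)/τ₀ = (35.6107·0.037892 − 0.026643·30.0) / 0.011249 = 0.550071/0.011249 ≈ 48.9.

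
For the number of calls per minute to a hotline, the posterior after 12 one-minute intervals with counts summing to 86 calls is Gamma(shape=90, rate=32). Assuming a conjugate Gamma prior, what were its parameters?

Gamma(shape=4, rate=20)

Gamma–Poisson conjugacy: posterior shape = α + Σxᵢ, posterior rate = β + n.
So α = 90 − 86 = 4 and β = 32 − 12 = 20.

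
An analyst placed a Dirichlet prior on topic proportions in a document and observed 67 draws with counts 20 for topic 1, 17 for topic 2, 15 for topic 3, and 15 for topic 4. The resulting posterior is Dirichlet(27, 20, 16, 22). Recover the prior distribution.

Dirichlet(7, 3, 1, 7)

For a Dirichlet(α) prior with multinomial counts c, the posterior is Dirichlet(α + c) componentwise.
Subtract each count from the matching posterior parameter: 27−20=7, 20−17=3, 16−15=1, 22−15=7.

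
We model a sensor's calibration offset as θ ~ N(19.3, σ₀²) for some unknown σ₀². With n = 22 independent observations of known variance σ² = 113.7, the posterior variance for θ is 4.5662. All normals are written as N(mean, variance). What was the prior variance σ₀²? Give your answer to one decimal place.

σ₀² = 39.2

For the Normal–Normal model with known σ², precisions add: τ_n = τ₀ + n/σ².
So 1/σ₀² = 1/4.5662 − 22/113.7 = 0.219000 − 0.193492 = 0.025508.
Hence σ₀² = 1/0.025508 ≈ 39.2.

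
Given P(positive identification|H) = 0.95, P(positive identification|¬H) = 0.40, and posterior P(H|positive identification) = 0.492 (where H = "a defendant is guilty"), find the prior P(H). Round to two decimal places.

P(H) = 0.29

In odds form, posterior odds = prior odds × likelihood ratio, so prior odds = posterior odds ÷ LR.
Posterior odds = 0.492/(1−0.492) = 0.9685. LR = 0.95/0.40 = 2.3750.
Prior odds = 0.9685/2.3750 = 0.4078, so P(H) = 0.4078/(1+0.4078) ≈ 0.29.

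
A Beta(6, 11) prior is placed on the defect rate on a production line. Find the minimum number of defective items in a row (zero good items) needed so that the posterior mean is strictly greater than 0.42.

After k defective items and 0 good items the posterior is Beta(6+k, 11), with mean (6+k)/(6+11+k).
Set (6+k)/(17+k) > 0.42 and solve: k > (0.42·17 − 6)/(1 − 0.42) = 1.966.
The smallest integer exceeding 1.966 is 2.

k = 2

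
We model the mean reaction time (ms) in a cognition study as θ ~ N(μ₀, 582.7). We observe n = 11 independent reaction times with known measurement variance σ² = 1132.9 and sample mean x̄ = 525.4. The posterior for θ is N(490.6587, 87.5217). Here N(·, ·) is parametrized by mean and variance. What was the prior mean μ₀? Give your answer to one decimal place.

The posterior mean is a precision-weighted average: μ_n = (τ₀μ₀ + τ_data·x̄)/(τ₀+τ_data), with τ₀=1/σ₀² and τ_data=n/σ².
Here τ₀ = 1/582.7 = 0.001716 and τ_data = 11/1132.9 = 0.009710, so τ_n = 0.011426.
Rearranging for μ₀: μ₀ = (μ_n·τ_n − τ_data·x̄)/τ₀ = (490.6587·0.011426 − 0.009710·525.4) / 0.001716 = 0.504632/0.001716 ≈ 294.1.

μ₀ = 294.1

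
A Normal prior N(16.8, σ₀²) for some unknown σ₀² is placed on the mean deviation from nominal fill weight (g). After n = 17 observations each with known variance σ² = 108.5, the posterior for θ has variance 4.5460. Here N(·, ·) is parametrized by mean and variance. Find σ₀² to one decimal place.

For the Normal–Normal model with known σ², precisions add: τ_n = τ₀ + n/σ².
So 1/σ₀² = 1/4.5460 − 17/108.5 = 0.219974 − 0.156682 = 0.063292.
Hence σ₀² = 1/0.063292 ≈ 15.8.

σ₀² = 15.8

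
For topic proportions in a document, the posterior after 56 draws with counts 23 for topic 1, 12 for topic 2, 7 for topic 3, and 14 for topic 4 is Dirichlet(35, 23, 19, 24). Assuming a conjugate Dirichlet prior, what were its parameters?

For a Dirichlet(α) prior with multinomial counts c, the posterior is Dirichlet(α + c) componentwise.
Subtract each count from the matching posterior parameter: 35−23=12, 23−12=11, 19−7=12, 24−14=10.

Dirichlet(12, 11, 12, 10)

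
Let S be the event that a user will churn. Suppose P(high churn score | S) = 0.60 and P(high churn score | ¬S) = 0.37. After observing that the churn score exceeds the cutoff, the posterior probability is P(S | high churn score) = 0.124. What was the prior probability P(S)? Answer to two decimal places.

P(S) = 0.08

Bayes' rule in odds form gives O(S|E) = O(S)·[P(E|S)/P(E|¬S)], hence O(S) = O(S|E)/LR.
Posterior odds = 0.124/(1−0.124) = 0.1416. LR = 0.60/0.37 = 1.6216.
Prior odds = 0.1416/1.6216 = 0.0873, so P(S) = 0.0873/(1+0.0873) ≈ 0.08.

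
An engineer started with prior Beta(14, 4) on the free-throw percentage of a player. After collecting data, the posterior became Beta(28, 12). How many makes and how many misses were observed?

Under Beta–binomial conjugacy the posterior parameters are (α+s, β+f).
Match parameters: s=28−14=14, f=12−4=8.

14 makes and 8 misses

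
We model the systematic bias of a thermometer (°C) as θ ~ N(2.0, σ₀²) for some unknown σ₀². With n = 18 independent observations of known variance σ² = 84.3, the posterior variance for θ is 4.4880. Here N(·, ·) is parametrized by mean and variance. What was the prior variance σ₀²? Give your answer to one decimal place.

σ₀² = 107.6

Posterior precision equals prior precision plus data precision: 1/σ_n² = 1/σ₀² + n/σ².
So 1/σ₀² = 1/4.4880 − 18/84.3 = 0.222816 − 0.213523 = 0.009293.
Hence σ₀² = 1/0.009293 ≈ 107.6.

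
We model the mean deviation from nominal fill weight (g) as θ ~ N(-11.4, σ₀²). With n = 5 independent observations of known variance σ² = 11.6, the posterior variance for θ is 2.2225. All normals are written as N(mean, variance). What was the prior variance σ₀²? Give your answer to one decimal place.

Posterior precision equals prior precision plus data precision: 1/σ_n² = 1/σ₀² + n/σ².
So 1/σ₀² = 1/2.2225 − 5/11.6 = 0.449944 − 0.431034 = 0.018910.
Hence σ₀² = 1/0.018910 ≈ 52.9.

σ₀² = 52.9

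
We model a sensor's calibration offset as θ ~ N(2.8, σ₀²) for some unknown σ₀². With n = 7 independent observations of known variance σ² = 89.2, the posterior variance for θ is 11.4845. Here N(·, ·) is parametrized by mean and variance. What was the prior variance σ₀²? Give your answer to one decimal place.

Posterior precision equals prior precision plus data precision: 1/σ_n² = 1/σ₀² + n/σ².
So 1/σ₀² = 1/11.4845 − 7/89.2 = 0.087074 − 0.078475 = 0.008599.
Hence σ₀² = 1/0.008599 ≈ 116.3.

σ₀² = 116.3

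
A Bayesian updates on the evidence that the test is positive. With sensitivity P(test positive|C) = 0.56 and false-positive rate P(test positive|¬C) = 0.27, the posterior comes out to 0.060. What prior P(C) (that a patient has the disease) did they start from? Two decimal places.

In odds form, posterior odds = prior odds × likelihood ratio, so prior odds = posterior odds ÷ LR.
Posterior odds = 0.060/(1−0.060) = 0.0638. LR = 0.56/0.27 = 2.0741.
Prior odds = 0.0638/2.0741 = 0.0308, so P(C) = 0.0308/(1+0.0308) ≈ 0.03.

P(C) = 0.03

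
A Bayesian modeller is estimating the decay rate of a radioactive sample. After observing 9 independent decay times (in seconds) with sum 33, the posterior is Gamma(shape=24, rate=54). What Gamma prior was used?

For an exponential likelihood with a Gamma(α, β) prior on the rate, n observations with total T give posterior Gamma(α+n, β+T).
So α = 24 − 9 = 15 and β = 54 − 33 = 21.

Gamma(shape=15, rate=21)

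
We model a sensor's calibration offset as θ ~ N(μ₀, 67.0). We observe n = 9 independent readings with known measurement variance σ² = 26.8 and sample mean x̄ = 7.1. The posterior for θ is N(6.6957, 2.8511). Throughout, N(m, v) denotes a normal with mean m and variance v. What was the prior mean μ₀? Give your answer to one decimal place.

μ₀ = -2.4

The posterior mean is a precision-weighted average: μ_n = (τ₀μ₀ + τ_data·x̄)/(τ₀+τ_data), with τ₀=1/σ₀² and τ_data=n/σ².
Here τ₀ = 1/67.0 = 0.014925 and τ_data = 9/26.8 = 0.335821, so τ_n = 0.350746.
Rearranging for μ₀: μ₀ = (μ_n·τ_n − τ_data·x̄)/τ₀ = (6.6957·0.350746 − 0.335821·7.1) / 0.014925 = -0.035839/0.014925 ≈ -2.4.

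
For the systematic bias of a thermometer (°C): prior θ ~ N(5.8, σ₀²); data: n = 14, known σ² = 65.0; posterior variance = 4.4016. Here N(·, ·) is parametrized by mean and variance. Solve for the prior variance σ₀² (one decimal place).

σ₀² = 84.7

Posterior precision equals prior precision plus data precision: 1/σ_n² = 1/σ₀² + n/σ².
So 1/σ₀² = 1/4.4016 − 14/65.0 = 0.227190 − 0.215385 = 0.011805.
Hence σ₀² = 1/0.011805 ≈ 84.7.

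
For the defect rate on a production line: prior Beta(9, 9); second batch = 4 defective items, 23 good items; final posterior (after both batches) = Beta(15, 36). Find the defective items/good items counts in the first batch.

2 defective items and 4 good items

Because Beta–binomial updating is additive in the counts, the combined data contributed (α_post−α_prior, β_post−β_prior) successes and failures.
Total across both batches: 15−9=6 defective items, 36−9=27 good items.
Subtract the second batch: 6−4=2 defective items and 27−23=4 good items.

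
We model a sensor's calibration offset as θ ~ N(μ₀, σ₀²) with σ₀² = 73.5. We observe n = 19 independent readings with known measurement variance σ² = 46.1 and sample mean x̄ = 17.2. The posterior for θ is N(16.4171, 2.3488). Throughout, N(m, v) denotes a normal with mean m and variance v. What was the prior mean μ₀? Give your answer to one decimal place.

μ₀ = -7.3

With known observation variance, the Normal–Normal posterior has precision τ_n = τ₀ + n/σ² and mean μ_n = (τ₀μ₀ + (n/σ²)x̄)/τ_n.
Here τ₀ = 1/73.5 = 0.013605 and τ_data = 19/46.1 = 0.412148, so τ_n = 0.425753.
Rearranging for μ₀: μ₀ = (μ_n·τ_n − τ_data·x̄)/τ₀ = (16.4171·0.425753 − 0.412148·17.2) / 0.013605 = -0.099316/0.013605 ≈ -7.3.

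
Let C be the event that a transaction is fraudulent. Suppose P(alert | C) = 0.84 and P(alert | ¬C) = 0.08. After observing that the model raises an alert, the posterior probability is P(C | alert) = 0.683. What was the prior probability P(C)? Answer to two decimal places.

P(C) = 0.17

In odds form, posterior odds = prior odds × likelihood ratio, so prior odds = posterior odds ÷ LR.
Posterior odds = 0.683/(1−0.683) = 2.1546. LR = 0.84/0.08 = 10.5000.
Prior odds = 2.1546/10.5000 = 0.2052, so P(C) = 0.2052/(1+0.2052) ≈ 0.17.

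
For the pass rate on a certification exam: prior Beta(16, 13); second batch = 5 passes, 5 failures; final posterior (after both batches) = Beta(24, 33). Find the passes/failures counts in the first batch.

3 passes and 15 failures

Because Beta–binomial updating is additive in the counts, the combined data contributed (α_post−α_prior, β_post−β_prior) successes and failures.
Total across both batches: 24−16=8 passes, 33−13=20 failures.
Subtract the second batch: 8−5=3 passes and 20−5=15 failures.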